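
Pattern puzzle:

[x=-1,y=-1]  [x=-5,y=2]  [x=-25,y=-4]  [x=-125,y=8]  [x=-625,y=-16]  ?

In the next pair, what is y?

X — ×5 each step: -1, -5, -25, -125, -625 → -3125.
Y: -1, 2, -4, 8, -16 → 32 (×(-2) each step).

32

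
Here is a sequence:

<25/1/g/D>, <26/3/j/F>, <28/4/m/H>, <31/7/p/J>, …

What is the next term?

First entry goes 25, 26, 28, 31 → 35 (differences are 1, 2, 3, … (increasing by 1 each time)).
Second entry goes 1, 3, 4, 7 → 11 (each term is the sum of the two before it).
First letter: g, j, m, p → s (letters move forward 3 places in the alphabet).
Second letter: D, F, H, J → L (letters move forward 2 places in the alphabet).
Combining the parts gives <35/11/s/L>.

<35/11/s/L>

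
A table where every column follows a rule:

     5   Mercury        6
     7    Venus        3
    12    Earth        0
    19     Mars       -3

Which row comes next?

For the first component, each term is the sum of the two before it: 5, 7, 12, 19 → 31.
Planet goes Mercury, Venus, Earth, Mars → Jupiter (runs through the planets Mercury→Neptune).
Third component: 6, 3, 0, -3 → -6 (−3 each step).
Combining the parts gives 31  Jupiter  -6.

31  Jupiter  -6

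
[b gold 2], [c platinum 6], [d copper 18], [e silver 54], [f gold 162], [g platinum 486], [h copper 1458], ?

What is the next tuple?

[i silver 4374]

For the letter, letters move forward 1 place in the alphabet: b, c, d, e, f, g, h → i.
Metal: repeats gold → platinum → copper → silver, so gold, platinum, copper, silver, gold, platinum, copper → silver.
For the third coordinate, ×3 each step: 2, 6, 18, 54, 162, 486, 1458 → 4374.
Combining the parts gives [i silver 4374].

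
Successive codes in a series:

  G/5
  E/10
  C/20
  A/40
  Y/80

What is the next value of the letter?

W

Letter — letters move back 2 places in the alphabet, wrapping A→Z: G, E, C, A, Y → W.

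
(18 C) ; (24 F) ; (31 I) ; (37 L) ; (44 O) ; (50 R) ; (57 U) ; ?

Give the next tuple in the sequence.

(63 X)

For the first value, alternating steps +6, +7, +6, +7, …: 18, 24, 31, 37, 44, 50, 57 → 63.
Letter: C, F, I, L, O, R, U → X (letters move forward 3 places in the alphabet).
So the next tuple is (63 X).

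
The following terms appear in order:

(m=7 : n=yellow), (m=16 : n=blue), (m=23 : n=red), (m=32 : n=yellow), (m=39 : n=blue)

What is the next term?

For the m, alternating steps +9, +7, +9, +7, …: 7, 16, 23, 32, 39 → 48.
N: yellow, blue, red, yellow, blue → red (repeats yellow → blue → red).
Combining the parts gives (m=48 : n=red).

(m=48 : n=red)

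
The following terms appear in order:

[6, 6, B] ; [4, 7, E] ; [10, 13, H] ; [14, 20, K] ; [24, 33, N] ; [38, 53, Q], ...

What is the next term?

[62, 86, T]

First component: 6, 4, 10, 14, 24, 38 → 62 (each term is the sum of the two before it).
Second component: each term is the sum of the two before it; 6, 7, 13, 20, 33, 53 → 86.
Letter goes B, E, H, K, N, Q → T (letters move forward 3 places in the alphabet).
Putting it together: [62, 86, T].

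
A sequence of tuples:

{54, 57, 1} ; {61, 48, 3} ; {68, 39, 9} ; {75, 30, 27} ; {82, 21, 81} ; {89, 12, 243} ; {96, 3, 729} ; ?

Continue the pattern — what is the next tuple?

For the first value, +7 each step: 54, 61, 68, 75, 82, 89, 96 → 103.
Second value goes 57, 48, 39, 30, 21, 12, 3 → -6 (−9 each step).
For the third value, ×3 each step: 1, 3, 9, 27, 81, 243, 729 → 2187.
Putting it together: {103, -6, 2187}.

{103, -6, 2187}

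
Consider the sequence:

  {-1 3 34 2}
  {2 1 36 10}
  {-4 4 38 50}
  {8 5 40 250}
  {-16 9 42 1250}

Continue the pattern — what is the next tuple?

{32 14 44 6250}

First slot: -1, 2, -4, 8, -16 → 32 (×(-2) each step).
Second slot: each term is the sum of the two before it; 3, 1, 4, 5, 9 → 14.
Third slot goes 34, 36, 38, 40, 42 → 44 (+2 each step).
Fourth slot: ×5 each step, so 2, 10, 50, 250, 1250 → 6250.
Combining the parts gives {32 14 44 6250}.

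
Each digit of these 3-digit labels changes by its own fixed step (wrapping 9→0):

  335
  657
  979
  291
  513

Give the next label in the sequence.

835

First digit goes 3, 6, 9, 2, 5 → 8 (+3 each step, mod 10).
Second digit goes 3, 5, 7, 9, 1 → 3 (+2 each step, mod 10).
Third digit goes 5, 7, 9, 1, 3 → 5 (+2 each step, mod 10).
Combining the parts gives 835.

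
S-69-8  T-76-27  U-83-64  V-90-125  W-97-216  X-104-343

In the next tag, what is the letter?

Y

Letter goes S, T, U, V, W, X → Y (letters move forward 1 place in the alphabet).
Second component goes 69, 76, 83, 90, 97, 104 → 111 (+7 each step).
Third component: perfect cubes: 2³, 3³, 4³, …, so 8, 27, 64, 125, 216, 343 → 512.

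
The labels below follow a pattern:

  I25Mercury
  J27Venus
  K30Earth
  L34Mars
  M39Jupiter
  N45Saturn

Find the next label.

Letter: I, J, K, L, M, N → O (letters move forward 1 place in the alphabet).
Second component: differences are 2, 3, 4, … (increasing by 1 each time), so 25, 27, 30, 34, 39, 45 → 52.
Planet: runs through the planets Mercury→Neptune; Mercury, Venus, Earth, Mars, Jupiter, Saturn → Uranus.
Putting it together: O52Uranus.

O52Uranus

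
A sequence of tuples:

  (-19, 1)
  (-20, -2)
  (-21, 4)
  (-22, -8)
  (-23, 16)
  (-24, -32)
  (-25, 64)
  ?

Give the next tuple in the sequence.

For the first slot, −1 each step: -19, -20, -21, -22, -23, -24, -25 → -26.
Second slot goes 1, -2, 4, -8, 16, -32, 64 → -128 (×(-2) each step).
So the next tuple is (-26, -128).

(-26, -128)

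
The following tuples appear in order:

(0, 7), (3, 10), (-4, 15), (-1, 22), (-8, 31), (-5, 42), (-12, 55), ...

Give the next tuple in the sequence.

(-9, 70)

First coordinate: alternating steps +3, −7, +3, −7, …, so 0, 3, -4, -1, -8, -5, -12 → -9.
Second coordinate: differences are 3, 5, 7, … (increasing by 2 each time); 7, 10, 15, 22, 31, 42, 55 → 70.
So the next tuple is (-9, 70).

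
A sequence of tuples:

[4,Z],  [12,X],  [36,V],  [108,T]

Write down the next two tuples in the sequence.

For the first entry, ×3 each step: 4, 12, 36, 108 → 324 → 972.
For the letter, letters move back 2 places in the alphabet: Z, X, V, T → R → P.
So the next two tuples are [324,R] and [972,P].

[324,R], [972,P]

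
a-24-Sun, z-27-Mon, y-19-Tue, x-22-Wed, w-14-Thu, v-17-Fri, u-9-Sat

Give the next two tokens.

t-12-Sun then s-4-Mon

Letter: letters move back 1 place in the alphabet, wrapping A→Z, so a, z, y, x, w, v, u → t → s.
Second component — alternating steps +3, −8, +3, −8, …: 24, 27, 19, 22, 14, 17, 9 → 12 → 4.
For the day, runs through the weekdays Mon→Sun: Sun, Mon, Tue, Wed, Thu, Fri, Sat → Sun → Mon.
Putting the parts together: t-12-Sun and then s-4-Mon.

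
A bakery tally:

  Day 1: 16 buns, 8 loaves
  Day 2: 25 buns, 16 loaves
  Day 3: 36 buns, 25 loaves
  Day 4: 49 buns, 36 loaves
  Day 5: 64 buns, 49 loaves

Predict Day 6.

Buns — perfect squares: 4², 5², 6², …: 16, 25, 36, 49, 64 → 81.
Loaves goes 8, 16, 25, 36, 49 → 64 (always the previous value of the buns).
Combining the parts gives 81 buns, 64 loaves.

81 buns, 64 loaves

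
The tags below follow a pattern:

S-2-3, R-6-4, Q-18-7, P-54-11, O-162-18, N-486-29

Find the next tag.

Letter: letters move back 1 place in the alphabet; S, R, Q, P, O, N → M.
Second component: ×3 each step, so 2, 6, 18, 54, 162, 486 → 1458.
Third component: 3, 4, 7, 11, 18, 29 → 47 (each term is the sum of the two before it).
Putting it together: M-1458-47.

M-1458-47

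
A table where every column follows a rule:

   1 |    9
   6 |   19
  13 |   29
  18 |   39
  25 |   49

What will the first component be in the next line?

First component goes 1, 6, 13, 18, 25 → 30 (alternating steps +5, +7, +5, +7, …).

30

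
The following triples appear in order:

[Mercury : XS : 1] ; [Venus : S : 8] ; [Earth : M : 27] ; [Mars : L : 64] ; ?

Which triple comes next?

[Jupiter : XL : 125]

Planet goes Mercury, Venus, Earth, Mars → Jupiter (runs through the planets Mercury→Neptune).
Size: runs through clothing sizes XS→XL; XS, S, M, L → XL.
Third slot: perfect cubes: 1³, 2³, 3³, …, so 1, 8, 27, 64 → 125.
So the next triple is [Jupiter : XL : 125].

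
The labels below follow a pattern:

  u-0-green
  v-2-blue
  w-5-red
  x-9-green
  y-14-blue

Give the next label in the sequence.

Letter goes u, v, w, x, y → z (letters move forward 1 place in the alphabet).
Second component: differences are 2, 3, 4, … (increasing by 1 each time), so 0, 2, 5, 9, 14 → 20.
Colour: green, blue, red, green, blue → red (repeats green → blue → red).
So the next label is z-20-red.

z-20-red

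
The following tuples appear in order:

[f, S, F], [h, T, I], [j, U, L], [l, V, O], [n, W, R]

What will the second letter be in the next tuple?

X

Second letter — letters move forward 1 place in the alphabet: S, T, U, V, W → X.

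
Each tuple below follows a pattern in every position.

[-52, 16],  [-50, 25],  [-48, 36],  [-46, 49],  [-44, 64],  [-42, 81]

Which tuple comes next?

First component: -52, -50, -48, -46, -44, -42 → -40 (+2 each step).
Second component — perfect squares: 4², 5², 6², …: 16, 25, 36, 49, 64, 81 → 100.
So the next tuple is [-40, 100].

[-40, 100]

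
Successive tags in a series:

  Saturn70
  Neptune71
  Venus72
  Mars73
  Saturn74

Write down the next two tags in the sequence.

Neptune75 then Venus76

Planet: Saturn, Neptune, Venus, Mars, Saturn → Neptune → Venus (repeats Saturn → Neptune → Venus → Mars).
Second component: +1 each step; 70, 71, 72, 73, 74 → 75 → 76.
So the next two tags are Neptune75 and Venus76.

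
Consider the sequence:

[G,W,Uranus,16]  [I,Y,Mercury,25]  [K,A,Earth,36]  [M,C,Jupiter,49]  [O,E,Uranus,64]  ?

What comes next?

[Q,G,Mercury,81]

First letter: G, I, K, M, O → Q (letters move forward 2 places in the alphabet).
For the second letter, letters move forward 2 places in the alphabet, wrapping Z→A: W, Y, A, C, E → G.
Planet: repeats Uranus → Mercury → Earth → Jupiter, so Uranus, Mercury, Earth, Jupiter, Uranus → Mercury.
Fourth coordinate: perfect squares: 4², 5², 6², …; 16, 25, 36, 49, 64 → 81.
Combining the parts gives [Q,G,Mercury,81].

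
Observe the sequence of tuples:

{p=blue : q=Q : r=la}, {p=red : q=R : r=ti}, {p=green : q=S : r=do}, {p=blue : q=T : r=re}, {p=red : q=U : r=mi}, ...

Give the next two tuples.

{p=green : q=V : r=fa}, {p=blue : q=W : r=sol}

P — repeats blue → red → green: blue, red, green, blue, red → green → blue.
Q: letters move forward 1 place in the alphabet, so Q, R, S, T, U → V → W.
R goes la, ti, do, re, mi → fa → sol (runs through the solfège scale do→ti).
So the next two tuples are {p=green : q=V : r=fa} and {p=blue : q=W : r=sol}.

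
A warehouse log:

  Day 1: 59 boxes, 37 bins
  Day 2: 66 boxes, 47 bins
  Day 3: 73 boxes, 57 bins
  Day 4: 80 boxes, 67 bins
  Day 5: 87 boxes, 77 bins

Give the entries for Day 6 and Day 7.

Boxes — +7 each step: 59, 66, 73, 80, 87 → 94 → 101.
For the bins, +10 each step: 37, 47, 57, 67, 77 → 87 → 97.
So the next two lines are 94 boxes, 87 bins and 101 boxes, 97 bins.

94 boxes, 87 bins; 101 boxes, 97 bins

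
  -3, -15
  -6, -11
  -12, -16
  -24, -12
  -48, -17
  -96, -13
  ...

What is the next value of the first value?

-192

For the first value, ×2 each step: -3, -6, -12, -24, -48, -96 → -192.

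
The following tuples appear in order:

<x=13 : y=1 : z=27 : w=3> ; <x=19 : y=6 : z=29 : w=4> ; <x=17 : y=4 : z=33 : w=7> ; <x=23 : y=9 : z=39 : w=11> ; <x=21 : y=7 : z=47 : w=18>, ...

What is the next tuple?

<x=27 : y=12 : z=57 : w=29>

X: 13, 19, 17, 23, 21 → 27 (alternating steps +6, −2, +6, −2, …).
Y — alternating steps +5, −2, +5, −2, …: 1, 6, 4, 9, 7 → 12.
For the z, differences are 2, 4, 6, … (increasing by 2 each time): 27, 29, 33, 39, 47 → 57.
W: 3, 4, 7, 11, 18 → 29 (each term is the sum of the two before it).
Putting it together: <x=27 : y=12 : z=57 : w=29>.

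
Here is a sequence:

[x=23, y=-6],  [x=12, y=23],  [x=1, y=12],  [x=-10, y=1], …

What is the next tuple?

For the x, −11 each step: 23, 12, 1, -10 → -21.
For the y, always the previous value of the x: -6, 23, 12, 1 → -10.
So the next tuple is [x=-21, y=-10].

[x=-21, y=-10]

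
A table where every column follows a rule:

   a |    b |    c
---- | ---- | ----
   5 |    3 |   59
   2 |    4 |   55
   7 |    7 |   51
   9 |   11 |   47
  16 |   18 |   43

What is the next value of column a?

25

Column a goes 5, 2, 7, 9, 16 → 25 (each term is the sum of the two before it).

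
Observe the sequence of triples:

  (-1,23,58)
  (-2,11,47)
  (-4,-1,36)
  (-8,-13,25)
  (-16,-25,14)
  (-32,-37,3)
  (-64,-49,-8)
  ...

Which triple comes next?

(-128,-61,-19)

First slot: ×2 each step; -1, -2, -4, -8, -16, -32, -64 → -128.
Second slot goes 23, 11, -1, -13, -25, -37, -49 → -61 (−12 each step).
Third slot — −11 each step: 58, 47, 36, 25, 14, 3, -8 → -19.
Putting it together: (-128,-61,-19).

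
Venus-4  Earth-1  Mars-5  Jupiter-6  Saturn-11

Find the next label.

Uranus-17

Planet — runs through the planets Mercury→Neptune: Venus, Earth, Mars, Jupiter, Saturn → Uranus.
Second component goes 4, 1, 5, 6, 11 → 17 (each term is the sum of the two before it).
Combining the parts gives Uranus-17.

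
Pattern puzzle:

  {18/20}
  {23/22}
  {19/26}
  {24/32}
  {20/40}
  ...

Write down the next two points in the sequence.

{25/50}, {21/62}

First slot: alternating steps +5, −4, +5, −4, …, so 18, 23, 19, 24, 20 → 25 → 21.
Second slot goes 20, 22, 26, 32, 40 → 50 → 62 (differences are 2, 4, 6, … (increasing by 2 each time)).
Putting the parts together: {25/50} and then {21/62}.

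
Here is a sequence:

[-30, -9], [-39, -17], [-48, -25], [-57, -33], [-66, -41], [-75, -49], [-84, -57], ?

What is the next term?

[-93, -65]

First value: -30, -39, -48, -57, -66, -75, -84 → -93 (−9 each step).
Second value: -9, -17, -25, -33, -41, -49, -57 → -65 (−8 each step).
So the next term is [-93, -65].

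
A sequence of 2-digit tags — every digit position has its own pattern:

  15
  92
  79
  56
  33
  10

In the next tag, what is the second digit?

Second digit goes 5, 2, 9, 6, 3, 0 → 7 (−3 each step, mod 10).

7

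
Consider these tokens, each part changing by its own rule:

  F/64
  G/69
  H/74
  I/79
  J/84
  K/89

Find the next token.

For the letter, letters move forward 1 place in the alphabet: F, G, H, I, J, K → L.
Second component: 64, 69, 74, 79, 84, 89 → 94 (+5 each step).
Putting it together: L/94.

L/94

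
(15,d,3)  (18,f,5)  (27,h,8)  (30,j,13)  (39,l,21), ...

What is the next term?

First part — alternating steps +3, +9, +3, +9, …: 15, 18, 27, 30, 39 → 42.
For the letter, letters move forward 2 places in the alphabet: d, f, h, j, l → n.
For the third part, each term is the sum of the two before it: 3, 5, 8, 13, 21 → 34.
So the next term is (42,n,34).

(42,n,34)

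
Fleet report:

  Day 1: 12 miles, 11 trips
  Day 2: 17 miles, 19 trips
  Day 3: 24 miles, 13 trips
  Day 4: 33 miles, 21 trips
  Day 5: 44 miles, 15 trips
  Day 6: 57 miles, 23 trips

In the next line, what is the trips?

17

Trips — alternating steps +8, −6, +8, −6, …: 11, 19, 13, 21, 15, 23 → 17.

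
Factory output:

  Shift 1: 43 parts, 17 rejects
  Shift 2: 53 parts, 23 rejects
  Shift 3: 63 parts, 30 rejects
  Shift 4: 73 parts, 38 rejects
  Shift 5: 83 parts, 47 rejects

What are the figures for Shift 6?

93 parts, 57 rejects

Parts: +10 each step, so 43, 53, 63, 73, 83 → 93.
Rejects: differences are 6, 7, 8, … (increasing by 1 each time); 17, 23, 30, 38, 47 → 57.
Combining the parts gives 93 parts, 57 rejects.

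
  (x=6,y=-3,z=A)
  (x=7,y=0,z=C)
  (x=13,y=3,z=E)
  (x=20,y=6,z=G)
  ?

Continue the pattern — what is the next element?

X: each term is the sum of the two before it, so 6, 7, 13, 20 → 33.
Y goes -3, 0, 3, 6 → 9 (+3 each step).
Z — letters move forward 2 places in the alphabet: A, C, E, G → I.
Putting it together: (x=33,y=9,z=I).

(x=33,y=9,z=I)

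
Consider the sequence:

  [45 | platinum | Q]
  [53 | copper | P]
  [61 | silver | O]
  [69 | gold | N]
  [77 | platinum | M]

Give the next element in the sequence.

[85 | copper | L]

For the first value, +8 each step: 45, 53, 61, 69, 77 → 85.
Metal goes platinum, copper, silver, gold, platinum → copper (repeats platinum → copper → silver → gold).
Letter — letters move back 1 place in the alphabet: Q, P, O, N, M → L.
Combining the parts gives [85 | copper | L].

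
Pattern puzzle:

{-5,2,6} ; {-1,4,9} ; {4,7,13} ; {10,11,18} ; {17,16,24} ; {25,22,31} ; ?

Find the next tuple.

First value — differences are 4, 5, 6, … (increasing by 1 each time): -5, -1, 4, 10, 17, 25 → 34.
Second value: differences are 2, 3, 4, … (increasing by 1 each time), so 2, 4, 7, 11, 16, 22 → 29.
Third value: differences are 3, 4, 5, … (increasing by 1 each time), so 6, 9, 13, 18, 24, 31 → 39.
So the next tuple is {34,29,39}.

{34,29,39}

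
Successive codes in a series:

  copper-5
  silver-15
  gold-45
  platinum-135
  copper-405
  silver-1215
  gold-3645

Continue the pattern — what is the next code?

platinum-10935

Metal: repeats copper → silver → gold → platinum; copper, silver, gold, platinum, copper, silver, gold → platinum.
Second component: 5, 15, 45, 135, 405, 1215, 3645 → 10935 (×3 each step).
So the next code is platinum-10935.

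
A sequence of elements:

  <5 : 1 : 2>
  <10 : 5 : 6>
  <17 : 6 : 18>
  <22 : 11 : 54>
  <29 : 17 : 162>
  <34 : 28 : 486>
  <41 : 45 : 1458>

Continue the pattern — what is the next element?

<46 : 73 : 4374>

For the first entry, alternating steps +5, +7, +5, +7, …: 5, 10, 17, 22, 29, 34, 41 → 46.
Second entry: each term is the sum of the two before it; 1, 5, 6, 11, 17, 28, 45 → 73.
Third entry: ×3 each step, so 2, 6, 18, 54, 162, 486, 1458 → 4374.
So the next element is <46 : 73 : 4374>.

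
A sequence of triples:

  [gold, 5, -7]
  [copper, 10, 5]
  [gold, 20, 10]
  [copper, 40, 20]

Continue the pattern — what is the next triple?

Metal: alternates gold ↔ copper, so gold, copper, gold, copper → gold.
Second component: 5, 10, 20, 40 → 80 (×2 each step).
Third component: always the previous value of the second component; -7, 5, 10, 20 → 40.
Putting it together: [gold, 80, 40].

[gold, 80, 40]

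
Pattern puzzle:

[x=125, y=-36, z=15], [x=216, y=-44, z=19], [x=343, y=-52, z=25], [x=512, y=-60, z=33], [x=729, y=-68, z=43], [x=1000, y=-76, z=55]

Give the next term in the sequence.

[x=1331, y=-84, z=69]

X: perfect cubes: 5³, 6³, 7³, …; 125, 216, 343, 512, 729, 1000 → 1331.
For the y, −8 each step: -36, -44, -52, -60, -68, -76 → -84.
For the z, differences are 4, 6, 8, … (increasing by 2 each time): 15, 19, 25, 33, 43, 55 → 69.
Putting it together: [x=1331, y=-84, z=69].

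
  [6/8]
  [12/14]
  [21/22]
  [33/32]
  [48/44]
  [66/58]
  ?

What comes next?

First entry — differences are 6, 9, 12, … (increasing by 3 each time): 6, 12, 21, 33, 48, 66 → 87.
Second entry: 8, 14, 22, 32, 44, 58 → 74 (differences are 6, 8, 10, … (increasing by 2 each time)).
Combining the parts gives [87/74].

[87/74]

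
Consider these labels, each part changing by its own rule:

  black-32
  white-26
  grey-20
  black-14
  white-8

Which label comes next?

Shade: black, white, grey, black, white → grey (repeats black → white → grey).
Second component: −6 each step; 32, 26, 20, 14, 8 → 2.
Combining the parts gives grey-2.

grey-2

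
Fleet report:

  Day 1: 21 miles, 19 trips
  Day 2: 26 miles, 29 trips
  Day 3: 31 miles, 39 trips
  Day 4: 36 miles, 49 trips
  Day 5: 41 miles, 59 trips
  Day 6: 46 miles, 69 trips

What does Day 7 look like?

Miles: 21, 26, 31, 36, 41, 46 → 51 (+5 each step).
Trips — +10 each step: 19, 29, 39, 49, 59, 69 → 79.
So the next line is 51 miles, 79 trips.

51 miles, 79 trips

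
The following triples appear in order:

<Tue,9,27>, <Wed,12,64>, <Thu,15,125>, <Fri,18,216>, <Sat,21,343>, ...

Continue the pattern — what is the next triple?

<Sun,24,512>

Day: runs through the weekdays Mon→Sun; Tue, Wed, Thu, Fri, Sat → Sun.
Second part: +3 each step; 9, 12, 15, 18, 21 → 24.
Third part goes 27, 64, 125, 216, 343 → 512 (perfect cubes: 3³, 4³, 5³, …).
Combining the parts gives <Sun,24,512>.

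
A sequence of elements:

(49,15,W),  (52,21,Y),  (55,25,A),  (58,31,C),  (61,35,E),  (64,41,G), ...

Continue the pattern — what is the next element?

First component goes 49, 52, 55, 58, 61, 64 → 67 (+3 each step).
Second component: alternating steps +6, +4, +6, +4, …, so 15, 21, 25, 31, 35, 41 → 45.
Letter: letters move forward 2 places in the alphabet, wrapping Z→A, so W, Y, A, C, E, G → I.
Combining the parts gives (67,45,I).

(67,45,I)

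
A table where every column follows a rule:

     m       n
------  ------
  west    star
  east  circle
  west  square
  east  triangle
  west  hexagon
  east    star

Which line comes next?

west  circle

Column m: alternates west ↔ east, so west, east, west, east, west, east → west.
Column n: repeats star → circle → square → triangle → hexagon, so star, circle, square, triangle, hexagon, star → circle.
Putting it together: west  circle.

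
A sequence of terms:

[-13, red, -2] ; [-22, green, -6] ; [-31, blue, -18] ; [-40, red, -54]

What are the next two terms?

[-49, green, -162], [-58, blue, -486]

First component — −9 each step: -13, -22, -31, -40 → -49 → -58.
Colour: repeats red → green → blue; red, green, blue, red → green → blue.
Third component: -2, -6, -18, -54 → -162 → -486 (×3 each step).
So the next two terms are [-49, green, -162] and [-58, blue, -486].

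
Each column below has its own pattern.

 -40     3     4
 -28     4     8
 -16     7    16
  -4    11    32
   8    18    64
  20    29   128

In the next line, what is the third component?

For the first component, +12 each step: -40, -28, -16, -4, 8, 20 → 32.
For the second component, each term is the sum of the two before it: 3, 4, 7, 11, 18, 29 → 47.
Third component: 4, 8, 16, 32, 64, 128 → 256 (×2 each step).

256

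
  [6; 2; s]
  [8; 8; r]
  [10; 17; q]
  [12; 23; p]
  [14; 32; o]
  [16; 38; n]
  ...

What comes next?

First component: +2 each step, so 6, 8, 10, 12, 14, 16 → 18.
Second component: alternating steps +6, +9, +6, +9, …, so 2, 8, 17, 23, 32, 38 → 47.
For the letter, letters move back 1 place in the alphabet: s, r, q, p, o, n → m.
Combining the parts gives [18; 47; m].

[18; 47; m]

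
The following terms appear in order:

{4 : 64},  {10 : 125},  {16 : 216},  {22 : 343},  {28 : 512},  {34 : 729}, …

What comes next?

First slot goes 4, 10, 16, 22, 28, 34 → 40 (+6 each step).
Second slot: perfect cubes: 4³, 5³, 6³, …, so 64, 125, 216, 343, 512, 729 → 1000.
So the next term is {40 : 1000}.

{40 : 1000}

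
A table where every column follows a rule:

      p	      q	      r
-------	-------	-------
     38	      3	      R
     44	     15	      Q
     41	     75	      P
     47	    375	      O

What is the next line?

Column p: alternating steps +6, −3, +6, −3, …; 38, 44, 41, 47 → 44.
Column q: ×5 each step, so 3, 15, 75, 375 → 1875.
Column r goes R, Q, P, O → N (letters move back 1 place in the alphabet).
So the next line is 44  1875  N.

44  1875  N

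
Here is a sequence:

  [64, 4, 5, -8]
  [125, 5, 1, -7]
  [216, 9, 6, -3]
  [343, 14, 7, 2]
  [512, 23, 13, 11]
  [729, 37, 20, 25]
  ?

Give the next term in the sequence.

First coordinate: 64, 125, 216, 343, 512, 729 → 1000 (perfect cubes: 4³, 5³, 6³, …).
For the second coordinate, each term is the sum of the two before it: 4, 5, 9, 14, 23, 37 → 60.
Third coordinate: each term is the sum of the two before it, so 5, 1, 6, 7, 13, 20 → 33.
For the fourth coordinate, always 12 less than the second coordinate: -8, -7, -3, 2, 11, 25 → 48.
Combining the parts gives [1000, 60, 33, 48].

[1000, 60, 33, 48]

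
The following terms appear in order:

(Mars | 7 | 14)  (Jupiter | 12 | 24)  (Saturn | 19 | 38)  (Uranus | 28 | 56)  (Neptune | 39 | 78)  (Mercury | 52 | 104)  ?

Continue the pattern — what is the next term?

(Venus | 67 | 134)

Planet goes Mars, Jupiter, Saturn, Uranus, Neptune, Mercury → Venus (runs through the planets Mercury→Neptune).
For the second entry, differences are 5, 7, 9, … (increasing by 2 each time): 7, 12, 19, 28, 39, 52 → 67.
For the third entry, always 2 × the second entry: 14, 24, 38, 56, 78, 104 → 134.
Putting it together: (Venus | 67 | 134).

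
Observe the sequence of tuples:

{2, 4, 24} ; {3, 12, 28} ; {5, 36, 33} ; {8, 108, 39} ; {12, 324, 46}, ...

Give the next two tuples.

{17, 972, 54}, {23, 2916, 63}

First part: differences are 1, 2, 3, … (increasing by 1 each time), so 2, 3, 5, 8, 12 → 17 → 23.
For the second part, ×3 each step: 4, 12, 36, 108, 324 → 972 → 2916.
Third part: differences are 4, 5, 6, … (increasing by 1 each time), so 24, 28, 33, 39, 46 → 54 → 63.
So the next two tuples are {17, 972, 54} and {23, 2916, 63}.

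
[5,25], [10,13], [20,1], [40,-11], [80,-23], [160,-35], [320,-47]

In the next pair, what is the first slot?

640

For the first slot, ×2 each step: 5, 10, 20, 40, 80, 160, 320 → 640.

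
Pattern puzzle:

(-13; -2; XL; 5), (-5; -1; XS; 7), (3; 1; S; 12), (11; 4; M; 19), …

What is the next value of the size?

First entry: -13, -5, 3, 11 → 19 (+8 each step).
For the second entry, differences are 1, 2, 3, … (increasing by 1 each time): -2, -1, 1, 4 → 8.
Size: XL, XS, S, M → L (runs through clothing sizes XS→XL).
Fourth entry: 5, 7, 12, 19 → 31 (each term is the sum of the two before it).

L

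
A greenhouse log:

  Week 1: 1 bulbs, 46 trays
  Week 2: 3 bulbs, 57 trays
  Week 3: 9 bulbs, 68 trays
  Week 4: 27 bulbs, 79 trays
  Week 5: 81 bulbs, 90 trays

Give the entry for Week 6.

243 bulbs, 101 trays

Bulbs: 1, 3, 9, 27, 81 → 243 (×3 each step).
For the trays, +11 each step: 46, 57, 68, 79, 90 → 101.
Putting it together: 243 bulbs, 101 trays.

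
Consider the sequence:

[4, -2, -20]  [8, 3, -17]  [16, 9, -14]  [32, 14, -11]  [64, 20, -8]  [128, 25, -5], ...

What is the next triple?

[256, 31, -2]

First coordinate — ×2 each step: 4, 8, 16, 32, 64, 128 → 256.
Second coordinate: alternating steps +5, +6, +5, +6, …; -2, 3, 9, 14, 20, 25 → 31.
Third coordinate: +3 each step, so -20, -17, -14, -11, -8, -5 → -2.
Combining the parts gives [256, 31, -2].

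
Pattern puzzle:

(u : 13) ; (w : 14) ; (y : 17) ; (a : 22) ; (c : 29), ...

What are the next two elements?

Letter: u, w, y, a, c → e → g (letters move forward 2 places in the alphabet, wrapping Z→A).
Second value: 13, 14, 17, 22, 29 → 38 → 49 (differences are 1, 3, 5, … (increasing by 2 each time)).
So the next two elements are (e : 38) and (g : 49).

(e : 38), (g : 49)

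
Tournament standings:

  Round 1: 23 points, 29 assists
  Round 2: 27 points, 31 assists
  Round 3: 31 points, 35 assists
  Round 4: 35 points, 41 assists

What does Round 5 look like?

39 points, 49 assists

Points: +4 each step, so 23, 27, 31, 35 → 39.
For the assists, differences are 2, 4, 6, … (increasing by 2 each time): 29, 31, 35, 41 → 49.
Putting it together: 39 points, 49 assists.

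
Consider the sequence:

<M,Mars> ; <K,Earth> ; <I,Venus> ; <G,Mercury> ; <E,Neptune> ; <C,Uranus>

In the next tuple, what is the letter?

For the letter, letters move back 2 places in the alphabet: M, K, I, G, E, C → A.

A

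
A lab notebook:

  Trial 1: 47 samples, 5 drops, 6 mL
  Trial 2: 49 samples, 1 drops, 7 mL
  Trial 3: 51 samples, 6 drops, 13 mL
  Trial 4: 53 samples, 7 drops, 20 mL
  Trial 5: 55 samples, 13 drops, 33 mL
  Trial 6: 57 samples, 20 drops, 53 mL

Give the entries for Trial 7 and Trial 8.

59 samples, 33 drops, 86 mL; 61 samples, 53 drops, 139 mL

Samples: +2 each step; 47, 49, 51, 53, 55, 57 → 59 → 61.
Drops: 5, 1, 6, 7, 13, 20 → 33 → 53 (each term is the sum of the two before it).
ML goes 6, 7, 13, 20, 33, 53 → 86 → 139 (each term is the sum of the two before it).
So the next two rows are 59 samples, 33 drops, 86 mL and 61 samples, 53 drops, 139 mL.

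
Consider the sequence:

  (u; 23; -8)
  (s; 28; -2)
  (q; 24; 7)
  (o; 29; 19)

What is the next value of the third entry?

Letter goes u, s, q, o → m (letters move back 2 places in the alphabet).
Second entry — alternating steps +5, −4, +5, −4, …: 23, 28, 24, 29 → 25.
Third entry: -8, -2, 7, 19 → 34 (differences are 6, 9, 12, … (increasing by 3 each time)).

34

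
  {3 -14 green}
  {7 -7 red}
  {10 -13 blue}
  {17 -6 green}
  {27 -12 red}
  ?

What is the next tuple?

First coordinate: 3, 7, 10, 17, 27 → 44 (each term is the sum of the two before it).
Second coordinate: -14, -7, -13, -6, -12 → -5 (alternating steps +7, −6, +7, −6, …).
Colour: repeats green → red → blue; green, red, blue, green, red → blue.
So the next tuple is {44 -5 blue}.

{44 -5 blue}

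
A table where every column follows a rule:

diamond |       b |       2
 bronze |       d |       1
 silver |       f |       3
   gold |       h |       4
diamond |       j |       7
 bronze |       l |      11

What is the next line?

Rank: diamond, bronze, silver, gold, diamond, bronze → silver (repeats diamond → bronze → silver → gold).
For the letter, letters move forward 2 places in the alphabet: b, d, f, h, j, l → n.
For the third component, each term is the sum of the two before it: 2, 1, 3, 4, 7, 11 → 18.
Combining the parts gives silver  n  18.

silver  n  18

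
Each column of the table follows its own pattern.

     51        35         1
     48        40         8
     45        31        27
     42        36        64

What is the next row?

First component goes 51, 48, 45, 42 → 39 (−3 each step).
Second component goes 35, 40, 31, 36 → 27 (alternating steps +5, −9, +5, −9, …).
For the third component, perfect cubes: 1³, 2³, 3³, …: 1, 8, 27, 64 → 125.
Putting it together: 39  27  125.

39  27  125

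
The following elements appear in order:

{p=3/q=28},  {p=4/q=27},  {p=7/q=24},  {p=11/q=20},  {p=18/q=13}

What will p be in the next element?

P: each term is the sum of the two before it, so 3, 4, 7, 11, 18 → 29.
Q goes 28, 27, 24, 20, 13 → 2 (together with the p always sums to 31).

29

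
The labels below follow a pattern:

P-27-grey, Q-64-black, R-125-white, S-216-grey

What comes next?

Letter: letters move forward 1 place in the alphabet; P, Q, R, S → T.
For the second component, perfect cubes: 3³, 4³, 5³, …: 27, 64, 125, 216 → 343.
Shade — repeats grey → black → white: grey, black, white, grey → black.
Combining the parts gives T-343-black.

T-343-black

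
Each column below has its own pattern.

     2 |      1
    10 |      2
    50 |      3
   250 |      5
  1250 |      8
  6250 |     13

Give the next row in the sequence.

First component: 2, 10, 50, 250, 1250, 6250 → 31250 (×5 each step).
Second component: each term is the sum of the two before it, so 1, 2, 3, 5, 8, 13 → 21.
Putting it together: 31250  21.

31250  21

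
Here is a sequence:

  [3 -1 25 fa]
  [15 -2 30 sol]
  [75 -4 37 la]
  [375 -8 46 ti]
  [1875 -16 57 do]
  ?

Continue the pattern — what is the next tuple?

[9375 -32 70 re]

First component — ×5 each step: 3, 15, 75, 375, 1875 → 9375.
Second component: ×2 each step; -1, -2, -4, -8, -16 → -32.
Third component goes 25, 30, 37, 46, 57 → 70 (differences are 5, 7, 9, … (increasing by 2 each time)).
Note — runs through the solfège scale do→ti: fa, sol, la, ti, do → re.
Combining the parts gives [9375 -32 70 re].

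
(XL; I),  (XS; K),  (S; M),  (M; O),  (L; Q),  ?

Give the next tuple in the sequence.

Size — runs through clothing sizes XS→XL: XL, XS, S, M, L → XL.
For the letter, letters move forward 2 places in the alphabet: I, K, M, O, Q → S.
Putting it together: (XL; S).

(XL; S)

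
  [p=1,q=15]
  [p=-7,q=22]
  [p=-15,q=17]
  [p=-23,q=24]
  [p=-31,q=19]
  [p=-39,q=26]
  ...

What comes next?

P goes 1, -7, -15, -23, -31, -39 → -47 (−8 each step).
Q: alternating steps +7, −5, +7, −5, …, so 15, 22, 17, 24, 19, 26 → 21.
Putting it together: [p=-47,q=21].

[p=-47,q=21]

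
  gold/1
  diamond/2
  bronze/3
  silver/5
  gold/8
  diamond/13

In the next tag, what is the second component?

Rank: repeats gold → diamond → bronze → silver; gold, diamond, bronze, silver, gold, diamond → bronze.
Second component: each term is the sum of the two before it; 1, 2, 3, 5, 8, 13 → 21.

21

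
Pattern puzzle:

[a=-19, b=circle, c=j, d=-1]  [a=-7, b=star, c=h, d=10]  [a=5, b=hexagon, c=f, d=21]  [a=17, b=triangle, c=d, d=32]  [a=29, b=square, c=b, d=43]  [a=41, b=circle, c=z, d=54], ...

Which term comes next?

[a=53, b=star, c=x, d=65]

For the a, +12 each step: -19, -7, 5, 17, 29, 41 → 53.
For the b, repeats circle → star → hexagon → triangle → square: circle, star, hexagon, triangle, square, circle → star.
C: j, h, f, d, b, z → x (letters move back 2 places in the alphabet, wrapping A→Z).
D goes -1, 10, 21, 32, 43, 54 → 65 (+11 each step).
Putting it together: [a=53, b=star, c=x, d=65].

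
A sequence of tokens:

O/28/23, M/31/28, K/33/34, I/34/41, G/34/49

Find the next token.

Letter: O, M, K, I, G → E (letters move back 2 places in the alphabet).
Second component — differences are 3, 2, 1, … (decreasing by 1 each time): 28, 31, 33, 34, 34 → 33.
Third component — differences are 5, 6, 7, … (increasing by 1 each time): 23, 28, 34, 41, 49 → 58.
Combining the parts gives E/33/58.

E/33/58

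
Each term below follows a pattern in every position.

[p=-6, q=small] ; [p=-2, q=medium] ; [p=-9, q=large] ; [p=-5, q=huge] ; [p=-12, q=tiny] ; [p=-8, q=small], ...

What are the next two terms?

[p=-15, q=medium], [p=-11, q=large]

P — alternating steps +4, −7, +4, −7, …: -6, -2, -9, -5, -12, -8 → -15 → -11.
Q — repeats small → medium → large → huge → tiny: small, medium, large, huge, tiny, small → medium → large.
So the next two terms are [p=-15, q=medium] and [p=-11, q=large].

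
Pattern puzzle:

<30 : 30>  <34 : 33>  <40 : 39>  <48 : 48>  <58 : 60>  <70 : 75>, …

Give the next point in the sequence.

<84 : 93>

First component: differences are 4, 6, 8, … (increasing by 2 each time); 30, 34, 40, 48, 58, 70 → 84.
For the second component, differences are 3, 6, 9, … (increasing by 3 each time): 30, 33, 39, 48, 60, 75 → 93.
So the next point is <84 : 93>.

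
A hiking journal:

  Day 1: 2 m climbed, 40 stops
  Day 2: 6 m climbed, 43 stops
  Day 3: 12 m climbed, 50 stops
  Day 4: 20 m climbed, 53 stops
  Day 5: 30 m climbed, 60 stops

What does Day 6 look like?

M climbed: differences are 4, 6, 8, … (increasing by 2 each time), so 2, 6, 12, 20, 30 → 42.
Stops: alternating steps +3, +7, +3, +7, …; 40, 43, 50, 53, 60 → 63.
So the next record is 42 m climbed, 63 stops.

42 m climbed, 63 stops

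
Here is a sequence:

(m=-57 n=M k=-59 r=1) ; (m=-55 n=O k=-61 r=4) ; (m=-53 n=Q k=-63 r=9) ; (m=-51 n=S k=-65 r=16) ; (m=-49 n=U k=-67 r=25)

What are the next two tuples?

M: +2 each step; -57, -55, -53, -51, -49 → -47 → -45.
N — letters move forward 2 places in the alphabet: M, O, Q, S, U → W → Y.
K: −2 each step; -59, -61, -63, -65, -67 → -69 → -71.
R — perfect squares: 1², 2², 3², …: 1, 4, 9, 16, 25 → 36 → 49.
So the next two tuples are (m=-47 n=W k=-69 r=36) and (m=-45 n=Y k=-71 r=49).

(m=-47 n=W k=-69 r=36), (m=-45 n=Y k=-71 r=49)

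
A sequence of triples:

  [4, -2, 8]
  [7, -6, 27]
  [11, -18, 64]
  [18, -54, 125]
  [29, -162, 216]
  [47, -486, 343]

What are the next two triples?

[76, -1458, 512], [123, -4374, 729]

First component: each term is the sum of the two before it, so 4, 7, 11, 18, 29, 47 → 76 → 123.
Second component goes -2, -6, -18, -54, -162, -486 → -1458 → -4374 (×3 each step).
Third component: perfect cubes: 2³, 3³, 4³, …, so 8, 27, 64, 125, 216, 343 → 512 → 729.
So the next two triples are [76, -1458, 512] and [123, -4374, 729].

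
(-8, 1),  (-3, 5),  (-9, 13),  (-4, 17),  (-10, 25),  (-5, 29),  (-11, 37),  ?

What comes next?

For the first coordinate, alternating steps +5, −6, +5, −6, …: -8, -3, -9, -4, -10, -5, -11 → -6.
Second coordinate: 1, 5, 13, 17, 25, 29, 37 → 41 (alternating steps +4, +8, +4, +8, …).
So the next element is (-6, 41).

(-6, 41)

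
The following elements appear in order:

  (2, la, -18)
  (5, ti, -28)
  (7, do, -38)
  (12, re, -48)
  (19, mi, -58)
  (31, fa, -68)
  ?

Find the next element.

First entry: each term is the sum of the two before it, so 2, 5, 7, 12, 19, 31 → 50.
Note: runs through the solfège scale do→ti, so la, ti, do, re, mi, fa → sol.
Third entry: −10 each step, so -18, -28, -38, -48, -58, -68 → -78.
So the next element is (50, sol, -78).

(50, sol, -78)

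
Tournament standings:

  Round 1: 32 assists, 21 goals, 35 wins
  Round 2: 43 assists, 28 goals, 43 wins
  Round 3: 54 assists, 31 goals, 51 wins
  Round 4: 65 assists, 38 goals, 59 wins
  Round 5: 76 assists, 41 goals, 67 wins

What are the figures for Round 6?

87 assists, 48 goals, 75 wins

For the assists, +11 each step: 32, 43, 54, 65, 76 → 87.
Goals goes 21, 28, 31, 38, 41 → 48 (alternating steps +7, +3, +7, +3, …).
Wins — +8 each step: 35, 43, 51, 59, 67 → 75.
Putting it together: 87 assists, 48 goals, 75 wins.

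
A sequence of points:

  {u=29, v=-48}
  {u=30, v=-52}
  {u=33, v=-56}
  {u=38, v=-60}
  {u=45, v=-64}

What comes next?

U — differences are 1, 3, 5, … (increasing by 2 each time): 29, 30, 33, 38, 45 → 54.
V — −4 each step: -48, -52, -56, -60, -64 → -68.
Combining the parts gives {u=54, v=-68}.

{u=54, v=-68}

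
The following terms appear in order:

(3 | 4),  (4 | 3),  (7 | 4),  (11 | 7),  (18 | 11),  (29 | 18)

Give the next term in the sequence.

(47 | 29)

First value goes 3, 4, 7, 11, 18, 29 → 47 (each term is the sum of the two before it).
For the second value, always the previous value of the first value: 4, 3, 4, 7, 11, 18 → 29.
So the next term is (47 | 29).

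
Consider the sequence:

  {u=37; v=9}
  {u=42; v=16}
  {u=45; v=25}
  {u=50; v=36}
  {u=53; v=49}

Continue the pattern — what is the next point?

{u=58; v=64}

For the u, alternating steps +5, +3, +5, +3, …: 37, 42, 45, 50, 53 → 58.
For the v, perfect squares: 3², 4², 5², …: 9, 16, 25, 36, 49 → 64.
So the next point is {u=58; v=64}.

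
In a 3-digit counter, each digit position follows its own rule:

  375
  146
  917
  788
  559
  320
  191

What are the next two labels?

962, 733

For the first digit, −2 each step, mod 10: 3, 1, 9, 7, 5, 3, 1 → 9 → 7.
Second digit — −3 each step, mod 10: 7, 4, 1, 8, 5, 2, 9 → 6 → 3.
Third digit: 5, 6, 7, 8, 9, 0, 1 → 2 → 3 (+1 each step, mod 10).
So the next two labels are 962 and 733.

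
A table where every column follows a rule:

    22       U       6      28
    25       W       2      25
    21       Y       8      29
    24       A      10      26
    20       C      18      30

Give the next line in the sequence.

First component: 22, 25, 21, 24, 20 → 23 (alternating steps +3, −4, +3, −4, …).
Letter: U, W, Y, A, C → E (letters move forward 2 places in the alphabet, wrapping Z→A).
Third component goes 6, 2, 8, 10, 18 → 28 (each term is the sum of the two before it).
Fourth component — together with the first component always sums to 50: 28, 25, 29, 26, 30 → 27.
Combining the parts gives 23  E  28  27.

23  E  28  27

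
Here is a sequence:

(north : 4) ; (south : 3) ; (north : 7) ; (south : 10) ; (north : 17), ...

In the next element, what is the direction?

south

Direction: north, south, north, south, north → south (alternates north ↔ south).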